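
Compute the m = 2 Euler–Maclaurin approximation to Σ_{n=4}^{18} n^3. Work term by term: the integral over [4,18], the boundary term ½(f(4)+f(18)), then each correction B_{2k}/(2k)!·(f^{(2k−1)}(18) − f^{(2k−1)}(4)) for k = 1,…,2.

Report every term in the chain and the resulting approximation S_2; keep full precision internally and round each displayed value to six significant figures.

S_2 ≈ 29205.0

∫_4^18 x^3 dx evaluates to 26180.0.
Boundary: ½(f(4) + f(18)) = ½(64.0000 + 5832.00) = 2948.00.
So far: 29128.0.
Order-1 term: 1/12 · (972.000 − 48.0000) = 77.0000.
After k=1: 29205.0.
Order-2 term: −1/720 · (6.00000 − 6.00000) = 0.00000.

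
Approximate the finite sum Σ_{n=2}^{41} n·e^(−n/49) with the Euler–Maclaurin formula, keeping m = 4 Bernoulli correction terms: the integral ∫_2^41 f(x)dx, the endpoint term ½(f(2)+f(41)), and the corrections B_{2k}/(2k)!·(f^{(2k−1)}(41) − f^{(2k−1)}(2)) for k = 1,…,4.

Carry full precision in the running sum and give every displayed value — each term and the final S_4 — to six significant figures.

S_4 ≈ 498.752

The integral term ∫_2^41 x·e^(−x/49) dx = 488.983.
Boundary: ½(f(2) + f(41)) = ½(1.92001 + 17.7580) = 9.83902.
Integral + boundary = 498.822.
Correction k=1: B_{2}/2! · (f^{(1)}(41) − f^{(1)}(2)) = 1/12 · (0.0707139 − 0.920822) = -0.0708423.
Partial sum through k=1: 498.752.
Correction k=2: B_{4}/4! · (f^{(3)}(41) − f^{(3)}(2)) = −1/720 · (0.000390237 − 0.00118319) = 1.10132e-06.
Partial sum through k=2: 498.752.
Correction k=3: B_{6}/6! · (f^{(5)}(41) − f^{(5)}(2)) = 1/30240 · (3.12796e-07 − 8.25847e-07) = -1.69660e-11.
Partial sum through k=3: 498.752.
Correction k=4: B_{8}/8! · (f^{(7)}(41) − f^{(7)}(2)) = −1/1209600 · (1.92861e-10 − 4.82676e-10) = 2.39595e-16.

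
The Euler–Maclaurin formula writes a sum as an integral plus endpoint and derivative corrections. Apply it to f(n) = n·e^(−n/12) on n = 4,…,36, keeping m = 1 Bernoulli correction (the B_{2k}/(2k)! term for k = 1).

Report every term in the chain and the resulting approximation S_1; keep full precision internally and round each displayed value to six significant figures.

S_1 ≈ 111.178

∫_4^36 x·e^(−x/12) dx evaluates to 108.897.
Endpoint term: (f(4) + f(36))/2 = (2.86613 + 1.79233)/2 = 2.32923.
So far: 111.226.
k=1: B_{2}/(2)! × [f^{(1)}(36) − f^{(1)}(4)] = 1/12 × (-0.0995741 − 0.477688) = -0.0481051.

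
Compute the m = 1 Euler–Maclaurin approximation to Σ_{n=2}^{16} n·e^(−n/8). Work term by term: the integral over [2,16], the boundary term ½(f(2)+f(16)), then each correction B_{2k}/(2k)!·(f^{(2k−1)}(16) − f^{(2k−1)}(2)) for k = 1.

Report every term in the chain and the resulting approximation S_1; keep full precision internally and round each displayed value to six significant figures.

The integral term ∫_2^16 x·e^(−x/8) dx = 36.3197.
Boundary: ½(f(2) + f(16)) = ½(1.55760 + 2.16536) = 1.86148.
Integral + boundary = 38.1812.
Correction k=1: B_{2}/2! · (f^{(1)}(16) − f^{(1)}(2)) = 1/12 · (-0.135335 − 0.584101) = -0.0599530.

S_1 ≈ 38.1212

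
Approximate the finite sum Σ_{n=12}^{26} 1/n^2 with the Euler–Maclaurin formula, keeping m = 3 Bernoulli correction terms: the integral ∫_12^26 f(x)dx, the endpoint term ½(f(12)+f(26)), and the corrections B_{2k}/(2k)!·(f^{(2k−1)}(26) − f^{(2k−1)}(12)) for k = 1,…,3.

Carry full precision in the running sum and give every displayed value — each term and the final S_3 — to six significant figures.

Integral: ∫_12^26 1/x^2 dx = 0.0448718.
½[f(12) + f(26)] = ½[0.00694444 + 0.00147929] = 0.00421187.
So far: 0.0490837.
k=1: B_{2}/(2)! × [f^{(1)}(26) − f^{(1)}(12)] = 1/12 × (-0.000113792 − (-0.00115741)) = 8.69680e-05.
Running total after k=1: 0.0491706.
k=2: B_{4}/(4)! × [f^{(3)}(26) − f^{(3)}(12)] = −1/720 × (-2.01997e-06 − (-9.64506e-05)) = -1.31154e-07.
Running total after k=2: 0.0491705.
k=3: B_{6}/(6)! × [f^{(5)}(26) − f^{(5)}(12)] = 1/30240 × (-8.96436e-08 − (-2.00939e-05)) = 6.61516e-10.

S_3 ≈ 0.0491705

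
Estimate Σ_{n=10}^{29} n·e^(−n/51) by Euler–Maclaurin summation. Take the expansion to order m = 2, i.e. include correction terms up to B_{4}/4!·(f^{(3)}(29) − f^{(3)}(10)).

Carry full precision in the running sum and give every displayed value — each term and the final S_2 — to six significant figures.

S_2 ≈ 258.853

The integral term ∫_10^29 x·e^(−x/51) dx = 246.567.
½[f(10) + f(29)] = ½[8.21948 + 16.4228] = 12.3211.
So far: 258.888.
Order-1 term: 1/12 · (0.244287 − 0.660782) = -0.0347079.
Partial sum through k=1: 258.853.
Order-2 term: −1/720 · (0.000529370 − 0.000886073) = 4.95421e-07.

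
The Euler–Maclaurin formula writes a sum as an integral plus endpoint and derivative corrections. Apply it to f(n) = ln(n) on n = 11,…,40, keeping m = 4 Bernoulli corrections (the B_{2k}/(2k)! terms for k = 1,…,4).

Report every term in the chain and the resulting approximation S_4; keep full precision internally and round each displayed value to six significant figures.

S_4 ≈ 95.2162

∫_11^40 ln(x) dx evaluates to 92.1783.
½[f(11) + f(40)] = ½[2.39790 + 3.68888] = 3.04339.
Running total after boundary: 95.2217.
Correction k=1: B_{2}/2! · (f^{(1)}(40) − f^{(1)}(11)) = 1/12 · (0.0250000 − 0.0909091) = -0.00549242.
After k=1: 95.2162.
Correction k=2: B_{4}/4! · (f^{(3)}(40) − f^{(3)}(11)) = −1/720 · (3.12500e-05 − 0.00150263) = 2.04358e-06.
After k=2: 95.2162.
Correction k=3: B_{6}/6! · (f^{(5)}(40) − f^{(5)}(11)) = 1/30240 · (2.34375e-07 − 0.000149021) = -4.92020e-09.
After k=3: 95.2162.
Correction k=4: B_{8}/8! · (f^{(7)}(40) − f^{(7)}(11)) = −1/1209600 · (4.39453e-09 − 3.69474e-05) = 3.05415e-11.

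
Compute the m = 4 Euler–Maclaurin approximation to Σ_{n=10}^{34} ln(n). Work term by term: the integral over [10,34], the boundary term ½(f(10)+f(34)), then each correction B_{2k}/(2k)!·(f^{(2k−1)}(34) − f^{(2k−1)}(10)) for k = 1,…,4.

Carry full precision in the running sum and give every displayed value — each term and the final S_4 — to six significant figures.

S_4 ≈ 75.7790

The integral term ∫_10^34 ln(x) dx = 72.8704.
½[f(10) + f(34)] = ½[2.30259 + 3.52636] = 2.91447.
So far: 75.7849.
Correction k=1: B_{2}/2! · (f^{(1)}(34) − f^{(1)}(10)) = 1/12 · (0.0294118 − 0.100000) = -0.00588235.
After k=1: 75.7790.
Correction k=2: B_{4}/4! · (f^{(3)}(34) − f^{(3)}(10)) = −1/720 · (5.08854e-05 − 0.00200000) = 2.70710e-06.
After k=2: 75.7790.
Correction k=3: B_{6}/6! · (f^{(5)}(34) − f^{(5)}(10)) = 1/30240 · (5.28222e-07 − 0.000240000) = -7.91904e-09.
After k=3: 75.7790.
Correction k=4: B_{8}/8! · (f^{(7)}(34) − f^{(7)}(10)) = −1/1209600 · (1.37082e-08 − 7.20000e-05) = 5.95125e-11.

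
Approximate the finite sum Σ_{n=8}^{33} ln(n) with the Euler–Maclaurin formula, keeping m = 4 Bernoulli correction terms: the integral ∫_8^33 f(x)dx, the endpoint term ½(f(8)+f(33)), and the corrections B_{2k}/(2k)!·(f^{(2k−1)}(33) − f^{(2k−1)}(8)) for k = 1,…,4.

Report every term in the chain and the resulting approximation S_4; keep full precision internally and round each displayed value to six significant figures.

The integral term ∫_8^33 ln(x) dx = 73.7492.
Endpoint term: (f(8) + f(33))/2 = (2.07944 + 3.49651)/2 = 2.78797.
Running total after boundary: 76.5372.
Order-1 term: 1/12 · (0.0303030 − 0.125000) = -0.00789141.
Partial sum through k=1: 76.5293.
Order-2 term: −1/720 · (5.56529e-05 − 0.00390625) = 5.34805e-06.
Partial sum through k=2: 76.5293.
Order-3 term: 1/30240 · (6.13256e-07 − 0.000732422) = -2.42000e-08.
Partial sum through k=3: 76.5293.
Order-4 term: −1/1209600 · (1.68941e-08 − 0.000343323) = 2.83818e-10.

S_4 ≈ 76.5293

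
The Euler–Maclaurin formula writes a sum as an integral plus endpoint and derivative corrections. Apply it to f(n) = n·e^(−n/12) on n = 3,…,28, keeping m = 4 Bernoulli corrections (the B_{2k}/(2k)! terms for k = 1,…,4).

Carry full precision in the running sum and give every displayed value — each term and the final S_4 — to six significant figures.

S_4 ≈ 96.1040

Integral: ∫_3^28 x·e^(−x/12) dx = 93.6376.
Boundary: ½(f(3) + f(28)) = ½(2.33640 + 2.71522) = 2.52581.
So far: 96.1634.
Correction k=1: B_{2}/2! · (f^{(1)}(28) − f^{(1)}(3)) = 1/12 · (-0.129296 − 0.584101) = -0.0594497.
After k=1: 96.1040.
Correction k=2: B_{4}/4! · (f^{(3)}(28) − f^{(3)}(3)) = −1/720 · (0.000448944 − 0.0148729) = 2.00333e-05.
After k=2: 96.1040.
Correction k=3: B_{6}/6! · (f^{(5)}(28) − f^{(5)}(3)) = 1/30240 · (1.24707e-05 − 0.000178400) = -5.48708e-09.
After k=3: 96.1040.
Correction k=4: B_{8}/8! · (f^{(7)}(28) − f^{(7)}(3)) = −1/1209600 · (1.51553e-07 − 1.76053e-06) = 1.33017e-12.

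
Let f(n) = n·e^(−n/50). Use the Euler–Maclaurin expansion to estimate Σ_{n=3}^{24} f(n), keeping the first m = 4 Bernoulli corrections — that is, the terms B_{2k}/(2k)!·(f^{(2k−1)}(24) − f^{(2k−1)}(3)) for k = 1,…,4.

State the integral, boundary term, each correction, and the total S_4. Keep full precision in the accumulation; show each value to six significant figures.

S_4 ≈ 214.969

∫_3^24 x·e^(−x/50) dx evaluates to 206.177.
Endpoint term: (f(3) + f(24))/2 = (2.82529 + 14.8508)/2 = 8.83805.
Integral + boundary = 215.016.
Correction k=1: B_{2}/2! · (f^{(1)}(24) − f^{(1)}(3)) = 1/12 · (0.321767 − 0.885259) = -0.0469576.
Partial sum through k=1: 214.969.
Correction k=2: B_{4}/4! · (f^{(3)}(24) − f^{(3)}(3)) = −1/720 · (0.000623734 − 0.00110752) = 6.71919e-07.
Partial sum through k=2: 214.969.
Correction k=3: B_{6}/6! · (f^{(5)}(24) − f^{(5)}(3)) = 1/30240 · (4.47504e-07 − 7.44371e-07) = -9.81702e-12.
Partial sum through k=3: 214.969.
Correction k=4: B_{8}/8! · (f^{(7)}(24) − f^{(7)}(3)) = −1/1209600 · (2.58206e-10 − 4.18294e-10) = 1.32348e-16.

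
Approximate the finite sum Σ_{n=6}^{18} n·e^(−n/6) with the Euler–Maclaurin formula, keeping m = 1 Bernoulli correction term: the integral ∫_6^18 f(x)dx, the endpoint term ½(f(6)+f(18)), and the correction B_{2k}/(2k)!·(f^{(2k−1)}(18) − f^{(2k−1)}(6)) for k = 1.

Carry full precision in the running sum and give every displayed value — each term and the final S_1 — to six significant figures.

The integral term ∫_6^18 x·e^(−x/6) dx = 19.3180.
Endpoint term: (f(6) + f(18))/2 = (2.20728 + 0.896167)/2 = 1.55172.
Integral + boundary = 20.8697.
Correction k=1: B_{2}/2! · (f^{(1)}(18) − f^{(1)}(6)) = 1/12 · (-0.0995741 − 0.00000) = -0.00829784.

S_1 ≈ 20.8614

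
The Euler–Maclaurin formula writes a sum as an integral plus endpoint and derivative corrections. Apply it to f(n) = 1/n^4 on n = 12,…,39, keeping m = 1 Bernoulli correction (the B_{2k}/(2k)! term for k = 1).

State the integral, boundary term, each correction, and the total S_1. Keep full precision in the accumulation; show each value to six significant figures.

S_1 ≈ 0.000212947

∫_12^39 1/x^4 dx evaluates to 0.000187282.
½[f(12) + f(39)] = ½[4.82253e-05 + 4.32257e-07] = 2.43288e-05.
Running total after boundary: 0.000211611.
Order-1 term: 1/12 · (-4.43340e-08 − (-1.60751e-05)) = 1.33590e-06.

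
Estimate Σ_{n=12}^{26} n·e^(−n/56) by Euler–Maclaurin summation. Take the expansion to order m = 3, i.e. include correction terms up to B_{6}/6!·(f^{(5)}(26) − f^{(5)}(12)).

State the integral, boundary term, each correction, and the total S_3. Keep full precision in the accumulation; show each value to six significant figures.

Integral: ∫_12^26 x·e^(−x/56) dx = 187.047.
Boundary: ½(f(12) + f(26)) = ½(9.68541 + 16.3432) = 13.0143.
Running total after boundary: 200.061.
Correction k=1: B_{2}/2! · (f^{(1)}(26) − f^{(1)}(12)) = 1/12 · (0.336741 − 0.634164) = -0.0247852.
After k=1: 200.036.
Correction k=2: B_{4}/4! · (f^{(3)}(26) − f^{(3)}(12)) = −1/720 · (0.000508262 − 0.000716964) = 2.89864e-07.
After k=2: 200.036.
Correction k=3: B_{6}/6! · (f^{(5)}(26) − f^{(5)}(12)) = 1/30240 · (2.89906e-07 − 3.92764e-07) = -3.40139e-12.

S_3 ≈ 200.036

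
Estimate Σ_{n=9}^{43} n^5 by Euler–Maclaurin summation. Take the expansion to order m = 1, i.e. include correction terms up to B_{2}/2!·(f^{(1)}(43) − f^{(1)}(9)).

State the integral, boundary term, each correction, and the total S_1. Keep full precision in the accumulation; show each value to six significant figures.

∫_9^43 x^5 dx evaluates to 1.05347e+09.
Endpoint term: (f(9) + f(43))/2 = (59049.0 + 1.47008e+08)/2 = 7.35337e+07.
Running total after boundary: 1.12701e+09.
Order-1 term: 1/12 · (1.70940e+07 − 32805.0) = 1.42177e+06.

S_1 ≈ 1.12843e+09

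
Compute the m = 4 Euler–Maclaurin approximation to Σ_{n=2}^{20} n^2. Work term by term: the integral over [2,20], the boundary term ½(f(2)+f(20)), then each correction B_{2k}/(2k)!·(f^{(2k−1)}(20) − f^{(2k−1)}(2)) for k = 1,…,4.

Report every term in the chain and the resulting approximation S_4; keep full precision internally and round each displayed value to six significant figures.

S_4 ≈ 2869.00

∫_2^20 x^2 dx evaluates to 2664.00.
Boundary: ½(f(2) + f(20)) = ½(4.00000 + 400.000) = 202.000.
Integral + boundary = 2866.00.
k=1: B_{2}/(2)! × [f^{(1)}(20) − f^{(1)}(2)] = 1/12 × (40.0000 − 4.00000) = 3.00000.
Running total after k=1: 2869.00.
k=2: B_{4}/(4)! × [f^{(3)}(20) − f^{(3)}(2)] = −1/720 × (0.00000 − 0.00000) = 0.00000.
Running total after k=2: 2869.00.
k=3: B_{6}/(6)! × [f^{(5)}(20) − f^{(5)}(2)] = 1/30240 × (0.00000 − 0.00000) = 0.00000.
Running total after k=3: 2869.00.
k=4: B_{8}/(8)! × [f^{(7)}(20) − f^{(7)}(2)] = −1/1209600 × (0.00000 − 0.00000) = 0.00000.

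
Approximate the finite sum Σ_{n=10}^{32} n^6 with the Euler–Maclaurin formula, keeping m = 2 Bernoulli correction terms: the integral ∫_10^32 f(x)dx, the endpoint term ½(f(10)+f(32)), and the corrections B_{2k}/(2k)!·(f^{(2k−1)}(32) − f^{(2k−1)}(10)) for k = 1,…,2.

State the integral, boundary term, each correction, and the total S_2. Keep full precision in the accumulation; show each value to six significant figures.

S_2 ≈ 5.46120e+09

∫_10^32 x^6 dx evaluates to 4.90711e+09.
Boundary: ½(f(10) + f(32)) = ½(1.00000e+06 + 1.07374e+09) = 5.37371e+08.
So far: 5.44448e+09.
Correction k=1: B_{2}/2! · (f^{(1)}(32) − f^{(1)}(10)) = 1/12 · (2.01327e+08 − 600000) = 1.67272e+07.
After k=1: 5.46120e+09.
Correction k=2: B_{4}/4! · (f^{(3)}(32) − f^{(3)}(10)) = −1/720 · (3.93216e+06 − 120000) = -5294.67.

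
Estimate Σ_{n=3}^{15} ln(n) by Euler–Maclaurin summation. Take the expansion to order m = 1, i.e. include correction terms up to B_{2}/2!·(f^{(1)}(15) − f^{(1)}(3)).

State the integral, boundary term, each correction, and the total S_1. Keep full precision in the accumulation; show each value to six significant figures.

S_1 ≈ 27.2060

Integral: ∫_3^15 ln(x) dx = 25.3249.
Boundary: ½(f(3) + f(15)) = ½(1.09861 + 2.70805) = 1.90333.
Integral + boundary = 27.2282.
Correction k=1: B_{2}/2! · (f^{(1)}(15) − f^{(1)}(3)) = 1/12 · (0.0666667 − 0.333333) = -0.0222222.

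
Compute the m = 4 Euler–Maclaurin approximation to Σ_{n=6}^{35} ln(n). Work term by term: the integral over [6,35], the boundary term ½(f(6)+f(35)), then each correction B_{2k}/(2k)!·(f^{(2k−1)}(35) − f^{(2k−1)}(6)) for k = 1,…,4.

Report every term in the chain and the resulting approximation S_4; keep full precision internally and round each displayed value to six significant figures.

S_4 ≈ 87.3487

The integral term ∫_6^35 ln(x) dx = 84.6866.
Endpoint term: (f(6) + f(35))/2 = (1.79176 + 3.55535)/2 = 2.67355.
Integral + boundary = 87.3602.
Order-1 term: 1/12 · (0.0285714 − 0.166667) = -0.0115079.
Partial sum through k=1: 87.3487.
Order-2 term: −1/720 · (4.66472e-05 − 0.00925926) = 1.27953e-05.
Partial sum through k=2: 87.3487.
Order-3 term: 1/30240 · (4.56952e-07 − 0.00308642) = -1.02049e-07.
Partial sum through k=3: 87.3487.
Order-4 term: −1/1209600 · (1.11907e-08 − 0.00257202) = 2.12633e-09.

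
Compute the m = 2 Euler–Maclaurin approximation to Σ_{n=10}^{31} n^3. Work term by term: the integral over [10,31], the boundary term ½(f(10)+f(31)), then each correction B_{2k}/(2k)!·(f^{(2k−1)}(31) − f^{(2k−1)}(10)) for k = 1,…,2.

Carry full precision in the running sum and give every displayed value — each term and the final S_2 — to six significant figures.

S_2 ≈ 243991

Integral: ∫_10^31 x^3 dx = 228380.
Endpoint term: (f(10) + f(31))/2 = (1000.00 + 29791.0)/2 = 15395.5.
Running total after boundary: 243776.
Order-1 term: 1/12 · (2883.00 − 300.000) = 215.250.
After k=1: 243991.
Order-2 term: −1/720 · (6.00000 − 6.00000) = 0.00000.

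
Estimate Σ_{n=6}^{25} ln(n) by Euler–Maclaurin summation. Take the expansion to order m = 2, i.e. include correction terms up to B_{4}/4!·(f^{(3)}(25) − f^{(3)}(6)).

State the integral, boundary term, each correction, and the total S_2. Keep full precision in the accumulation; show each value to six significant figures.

S_2 ≈ 53.2161

Integral: ∫_6^25 ln(x) dx = 50.7213.
Boundary: ½(f(6) + f(25)) = ½(1.79176 + 3.21888) = 2.50532.
Integral + boundary = 53.2267.
Correction k=1: B_{2}/2! · (f^{(1)}(25) − f^{(1)}(6)) = 1/12 · (0.0400000 − 0.166667) = -0.0105556.
After k=1: 53.2161.
Correction k=2: B_{4}/4! · (f^{(3)}(25) − f^{(3)}(6)) = −1/720 · (0.000128000 − 0.00925926) = 1.26823e-05.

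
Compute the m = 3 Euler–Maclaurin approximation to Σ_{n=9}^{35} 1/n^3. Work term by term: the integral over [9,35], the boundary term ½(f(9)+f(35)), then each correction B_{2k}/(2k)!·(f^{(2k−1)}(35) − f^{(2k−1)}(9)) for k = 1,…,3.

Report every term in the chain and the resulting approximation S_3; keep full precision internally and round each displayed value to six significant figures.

The integral term ∫_9^35 1/x^3 dx = 0.00576468.
Endpoint term: (f(9) + f(35))/2 = (0.00137174 + 2.33236e-05)/2 = 0.000697533.
Running total after boundary: 0.00646221.
k=1: B_{2}/(2)! × [f^{(1)}(35) − f^{(1)}(9)] = 1/12 × (-1.99917e-06 − (-0.000457247)) = 3.79374e-05.
After k=1: 0.00650015.
k=2: B_{4}/(4)! × [f^{(3)}(35) − f^{(3)}(9)] = −1/720 × (-3.26395e-08 − (-0.000112901)) = -1.56761e-07.
After k=2: 0.00649999.
k=3: B_{6}/(6)! × [f^{(5)}(35) − f^{(5)}(9)] = 1/30240 × (-1.11907e-09 − (-5.85410e-05)) = 1.93584e-09.

S_3 ≈ 0.00649999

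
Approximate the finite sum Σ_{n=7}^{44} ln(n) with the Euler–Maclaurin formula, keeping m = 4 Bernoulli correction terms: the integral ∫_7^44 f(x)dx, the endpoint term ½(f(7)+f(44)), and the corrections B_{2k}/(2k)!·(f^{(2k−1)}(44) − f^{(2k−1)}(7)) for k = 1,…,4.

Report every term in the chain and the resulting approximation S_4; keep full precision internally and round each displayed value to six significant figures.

S_4 ≈ 118.738

Integral: ∫_7^44 ln(x) dx = 115.883.
½[f(7) + f(44)] = ½[1.94591 + 3.78419] = 2.86505.
So far: 118.748.
k=1: B_{2}/(2)! × [f^{(1)}(44) − f^{(1)}(7)] = 1/12 × (0.0227273 − 0.142857) = -0.0100108.
After k=1: 118.738.
k=2: B_{4}/(4)! × [f^{(3)}(44) − f^{(3)}(7)] = −1/720 × (2.34786e-05 − 0.00583090) = 8.06587e-06.
After k=2: 118.738.
k=3: B_{6}/(6)! × [f^{(5)}(44) − f^{(5)}(7)] = 1/30240 × (1.45528e-07 − 0.00142798) = -4.72166e-08.
After k=3: 118.738.
k=4: B_{8}/(8)! × [f^{(7)}(44) − f^{(7)}(7)] = −1/1209600 × (2.25509e-09 − 0.000874271) = 7.22775e-10.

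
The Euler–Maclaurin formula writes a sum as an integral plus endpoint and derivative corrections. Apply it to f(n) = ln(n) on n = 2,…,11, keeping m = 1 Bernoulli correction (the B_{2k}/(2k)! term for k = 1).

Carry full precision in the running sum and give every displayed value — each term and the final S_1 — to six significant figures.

Integral: ∫_2^11 ln(x) dx = 15.9906.
Endpoint term: (f(2) + f(11))/2 = (0.693147 + 2.39790)/2 = 1.54552.
Integral + boundary = 17.5361.
Correction k=1: B_{2}/2! · (f^{(1)}(11) − f^{(1)}(2)) = 1/12 · (0.0909091 − 0.500000) = -0.0340909.

S_1 ≈ 17.5020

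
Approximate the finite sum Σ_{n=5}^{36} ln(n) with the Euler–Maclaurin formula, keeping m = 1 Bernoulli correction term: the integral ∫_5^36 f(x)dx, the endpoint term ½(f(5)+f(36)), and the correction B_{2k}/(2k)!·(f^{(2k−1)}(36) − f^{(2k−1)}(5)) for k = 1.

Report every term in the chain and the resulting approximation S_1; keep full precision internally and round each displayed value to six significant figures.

S_1 ≈ 92.5416

∫_5^36 ln(x) dx evaluates to 89.9595.
Boundary: ½(f(5) + f(36)) = ½(1.60944 + 3.58352) = 2.59648.
Integral + boundary = 92.5560.
Order-1 term: 1/12 · (0.0277778 − 0.200000) = -0.0143519.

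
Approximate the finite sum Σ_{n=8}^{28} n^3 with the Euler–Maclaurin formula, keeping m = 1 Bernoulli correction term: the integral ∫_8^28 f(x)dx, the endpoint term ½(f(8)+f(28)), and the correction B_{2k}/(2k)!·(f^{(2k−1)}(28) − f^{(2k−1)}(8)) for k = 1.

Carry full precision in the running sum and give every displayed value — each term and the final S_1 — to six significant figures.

S_1 ≈ 164052

Integral: ∫_8^28 x^3 dx = 152640.
Endpoint term: (f(8) + f(28))/2 = (512.000 + 21952.0)/2 = 11232.0.
Integral + boundary = 163872.
k=1: B_{2}/(2)! × [f^{(1)}(28) − f^{(1)}(8)] = 1/12 × (2352.00 − 192.000) = 180.000.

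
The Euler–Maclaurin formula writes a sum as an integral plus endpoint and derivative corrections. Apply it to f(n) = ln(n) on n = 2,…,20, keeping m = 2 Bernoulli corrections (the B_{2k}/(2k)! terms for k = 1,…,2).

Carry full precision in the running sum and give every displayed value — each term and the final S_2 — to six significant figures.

Integral: ∫_2^20 ln(x) dx = 40.5284.
½[f(2) + f(20)] = ½[0.693147 + 2.99573] = 1.84444.
Running total after boundary: 42.3728.
k=1: B_{2}/(2)! × [f^{(1)}(20) − f^{(1)}(2)] = 1/12 × (0.0500000 − 0.500000) = -0.0375000.
Partial sum through k=1: 42.3353.
k=2: B_{4}/(4)! × [f^{(3)}(20) − f^{(3)}(2)] = −1/720 × (0.000250000 − 0.250000) = 0.000346875.

S_2 ≈ 42.3356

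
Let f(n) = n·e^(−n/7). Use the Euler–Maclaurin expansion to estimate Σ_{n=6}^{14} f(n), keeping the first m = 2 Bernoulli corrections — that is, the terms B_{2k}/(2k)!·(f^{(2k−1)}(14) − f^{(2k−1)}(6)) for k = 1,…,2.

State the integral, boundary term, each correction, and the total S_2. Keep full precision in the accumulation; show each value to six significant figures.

∫_6^14 x·e^(−x/7) dx evaluates to 18.7236.
Endpoint term: (f(6) + f(14))/2 = (2.54624 + 1.89469)/2 = 2.22047.
Running total after boundary: 20.9441.
Correction k=1: B_{2}/2! · (f^{(1)}(14) − f^{(1)}(6)) = 1/12 · (-0.135335 − 0.0606247) = -0.0163300.
Running total after k=1: 20.9278.
Correction k=2: B_{4}/4! · (f^{(3)}(14) − f^{(3)}(6)) = −1/720 · (0.00276194 − 0.0185586) = 2.19398e-05.

S_2 ≈ 20.9278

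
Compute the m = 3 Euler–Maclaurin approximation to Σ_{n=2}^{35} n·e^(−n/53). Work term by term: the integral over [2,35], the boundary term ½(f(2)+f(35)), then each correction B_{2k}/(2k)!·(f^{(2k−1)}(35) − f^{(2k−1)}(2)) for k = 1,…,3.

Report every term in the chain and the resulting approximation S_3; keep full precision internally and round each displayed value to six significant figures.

S_3 ≈ 407.306

∫_2^35 x·e^(−x/53) dx evaluates to 397.364.
Endpoint term: (f(2) + f(35))/2 = (1.92593 + 18.0830)/2 = 10.0045.
Running total after boundary: 407.369.
k=1: B_{2}/(2)! × [f^{(1)}(35) − f^{(1)}(2)] = 1/12 × (0.175468 − 0.926629) = -0.0625967.
Running total after k=1: 407.306.
k=2: B_{4}/(4)! × [f^{(3)}(35) − f^{(3)}(2)] = −1/720 × (0.000430324 − 0.00101551) = 8.12756e-07.
Running total after k=2: 407.306.
k=3: B_{6}/(6)! × [f^{(5)}(35) − f^{(5)}(2)] = 1/30240 × (2.84152e-07 − 6.05603e-07) = -1.06300e-11.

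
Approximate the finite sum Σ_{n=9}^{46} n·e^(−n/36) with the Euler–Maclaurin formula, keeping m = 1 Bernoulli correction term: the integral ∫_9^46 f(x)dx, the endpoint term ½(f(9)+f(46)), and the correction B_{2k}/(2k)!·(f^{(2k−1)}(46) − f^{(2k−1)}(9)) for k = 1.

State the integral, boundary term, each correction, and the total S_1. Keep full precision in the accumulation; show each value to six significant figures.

Integral: ∫_9^46 x·e^(−x/36) dx = 439.065.
½[f(9) + f(46)] = ½[7.00921 + 12.8182] = 9.91369.
Running total after boundary: 448.979.
Order-1 term: 1/12 · (-0.0774044 − 0.584101) = -0.0551254.

S_1 ≈ 448.924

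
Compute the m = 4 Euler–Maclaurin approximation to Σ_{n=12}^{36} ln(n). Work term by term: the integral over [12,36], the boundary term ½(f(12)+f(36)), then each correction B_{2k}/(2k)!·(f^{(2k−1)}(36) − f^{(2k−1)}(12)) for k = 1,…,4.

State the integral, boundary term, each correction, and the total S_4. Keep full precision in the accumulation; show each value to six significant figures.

Integral: ∫_12^36 ln(x) dx = 75.1878.
½[f(12) + f(36)] = ½[2.48491 + 3.58352] = 3.03421.
So far: 78.2220.
k=1: B_{2}/(2)! × [f^{(1)}(36) − f^{(1)}(12)] = 1/12 × (0.0277778 − 0.0833333) = -0.00462963.
After k=1: 78.2174.
k=2: B_{4}/(4)! × [f^{(3)}(36) − f^{(3)}(12)] = −1/720 × (4.28669e-05 − 0.00115741) = 1.54797e-06.
After k=2: 78.2174.
k=3: B_{6}/(6)! × [f^{(5)}(36) − f^{(5)}(12)] = 1/30240 × (3.96916e-07 − 9.64506e-05) = -3.17638e-09.
After k=3: 78.2174.
k=4: B_{8}/(8)! × [f^{(7)}(36) − f^{(7)}(12)] = −1/1209600 × (9.18787e-09 − 2.00939e-05) = 1.66044e-11.

S_4 ≈ 78.2174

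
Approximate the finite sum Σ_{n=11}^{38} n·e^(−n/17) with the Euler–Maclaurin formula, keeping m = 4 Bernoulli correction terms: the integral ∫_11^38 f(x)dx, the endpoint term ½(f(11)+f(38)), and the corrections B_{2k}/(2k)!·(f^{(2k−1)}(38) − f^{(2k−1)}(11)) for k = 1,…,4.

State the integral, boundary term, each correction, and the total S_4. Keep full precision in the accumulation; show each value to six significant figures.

S_4 ≈ 154.103

The integral term ∫_11^38 x·e^(−x/17) dx = 149.218.
½[f(11) + f(38)] = ½[5.75942 + 4.06451] = 4.91196.
So far: 154.129.
Order-1 term: 1/12 · (-0.132128 − 0.184794) = -0.0264102.
After k=1: 154.103.
Order-2 term: −1/720 · (0.000283022 − 0.00426284) = 5.52753e-06.
After k=2: 154.103.
Order-3 term: 1/30240 · (3.54060e-06 − 2.72881e-05) = -7.85300e-10.
After k=3: 154.103.
Order-4 term: −1/1209600 · (2.11138e-08 − 1.37806e-07) = 9.64715e-14.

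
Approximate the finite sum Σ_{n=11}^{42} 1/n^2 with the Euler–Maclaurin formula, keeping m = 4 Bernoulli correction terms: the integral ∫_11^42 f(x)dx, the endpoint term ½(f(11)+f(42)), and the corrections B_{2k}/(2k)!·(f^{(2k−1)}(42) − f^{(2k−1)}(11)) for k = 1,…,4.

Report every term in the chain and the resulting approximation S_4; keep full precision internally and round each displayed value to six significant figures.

S_4 ≈ 0.0716380

The integral term ∫_11^42 1/x^2 dx = 0.0670996.
Boundary: ½(f(11) + f(42)) = ½(0.00826446 + 0.000566893) = 0.00441568.
Integral + boundary = 0.0715152.
Correction k=1: B_{2}/2! · (f^{(1)}(42) − f^{(1)}(11)) = 1/12 · (-2.69949e-05 − (-0.00150263)) = 0.000122970.
Running total after k=1: 0.0716382.
Correction k=2: B_{4}/4! · (f^{(3)}(42) − f^{(3)}(11)) = −1/720 · (-1.83639e-07 − (-0.000149021)) = -2.06719e-07.
Running total after k=2: 0.0716380.
Correction k=3: B_{6}/6! · (f^{(5)}(42) − f^{(5)}(11)) = 1/30240 · (-3.12311e-09 − (-3.69474e-05)) = 1.22170e-09.
Running total after k=3: 0.0716380.
Correction k=4: B_{8}/8! · (f^{(7)}(42) − f^{(7)}(11)) = −1/1209600 · (-9.91464e-11 − (-1.70996e-05)) = -1.41365e-11.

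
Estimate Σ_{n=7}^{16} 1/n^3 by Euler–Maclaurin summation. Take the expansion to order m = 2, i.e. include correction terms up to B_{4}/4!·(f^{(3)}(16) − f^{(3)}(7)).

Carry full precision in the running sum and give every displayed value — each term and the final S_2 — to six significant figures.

∫_7^16 1/x^3 dx evaluates to 0.00825096.
Boundary: ½(f(7) + f(16)) = ½(0.00291545 + 0.000244141) = 0.00157980.
Integral + boundary = 0.00983075.
Order-1 term: 1/12 · (-4.57764e-05 − (-0.00124948)) = 0.000100309.
After k=1: 0.00993106.
Order-2 term: −1/720 · (-3.57628e-06 − (-0.000509992)) = -7.03355e-07.

S_2 ≈ 0.00993036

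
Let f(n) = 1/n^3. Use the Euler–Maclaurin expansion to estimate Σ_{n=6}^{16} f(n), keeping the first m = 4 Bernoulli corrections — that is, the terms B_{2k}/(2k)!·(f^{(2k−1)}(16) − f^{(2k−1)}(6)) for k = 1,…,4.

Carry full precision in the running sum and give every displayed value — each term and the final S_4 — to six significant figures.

The integral term ∫_6^16 1/x^3 dx = 0.0119358.
Boundary: ½(f(6) + f(16)) = ½(0.00462963 + 0.000244141) = 0.00243689.
Running total after boundary: 0.0143726.
Correction k=1: B_{2}/2! · (f^{(1)}(16) − f^{(1)}(6)) = 1/12 · (-4.57764e-05 − (-0.00231481)) = 0.000189087.
Partial sum through k=1: 0.0145617.
Correction k=2: B_{4}/4! · (f^{(3)}(16) − f^{(3)}(6)) = −1/720 · (-3.57628e-06 − (-0.00128601)) = -1.78116e-06.
Partial sum through k=2: 0.0145600.
Correction k=3: B_{6}/6! · (f^{(5)}(16) − f^{(5)}(6)) = 1/30240 · (-5.86733e-07 − (-0.00150034)) = 4.95951e-08.
Partial sum through k=3: 0.0145600.
Correction k=4: B_{8}/8! · (f^{(7)}(16) − f^{(7)}(6)) = −1/1209600 · (-1.65019e-07 − (-0.00300069)) = -2.48059e-09.

S_4 ≈ 0.0145600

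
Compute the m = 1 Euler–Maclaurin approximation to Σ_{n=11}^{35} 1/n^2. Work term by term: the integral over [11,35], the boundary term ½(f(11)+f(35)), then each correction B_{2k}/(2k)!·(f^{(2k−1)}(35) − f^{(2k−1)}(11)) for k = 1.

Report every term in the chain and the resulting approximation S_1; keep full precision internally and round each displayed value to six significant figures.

S_1 ≈ 0.0669994

Integral: ∫_11^35 1/x^2 dx = 0.0623377.
Boundary: ½(f(11) + f(35)) = ½(0.00826446 + 0.000816327) = 0.00454039.
Running total after boundary: 0.0668781.
k=1: B_{2}/(2)! × [f^{(1)}(35) − f^{(1)}(11)] = 1/12 × (-4.66472e-05 − (-0.00150263)) = 0.000121332.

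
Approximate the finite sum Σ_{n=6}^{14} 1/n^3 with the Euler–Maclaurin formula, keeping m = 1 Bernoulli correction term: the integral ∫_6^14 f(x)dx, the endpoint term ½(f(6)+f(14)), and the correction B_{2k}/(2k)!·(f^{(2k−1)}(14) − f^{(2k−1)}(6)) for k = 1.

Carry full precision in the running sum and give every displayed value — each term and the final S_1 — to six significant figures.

The integral term ∫_6^14 1/x^3 dx = 0.0113379.
Endpoint term: (f(6) + f(14))/2 = (0.00462963 + 0.000364431)/2 = 0.00249703.
Integral + boundary = 0.0138349.
Correction k=1: B_{2}/2! · (f^{(1)}(14) − f^{(1)}(6)) = 1/12 · (-7.80925e-05 − (-0.00231481)) = 0.000186394.

S_1 ≈ 0.0140213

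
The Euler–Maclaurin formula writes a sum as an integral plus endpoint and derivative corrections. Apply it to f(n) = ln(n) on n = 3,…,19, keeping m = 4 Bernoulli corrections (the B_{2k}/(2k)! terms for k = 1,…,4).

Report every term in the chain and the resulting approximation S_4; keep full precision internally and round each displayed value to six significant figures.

∫_3^19 ln(x) dx evaluates to 36.6485.
Endpoint term: (f(3) + f(19))/2 = (1.09861 + 2.94444)/2 = 2.02153.
Running total after boundary: 38.6700.
k=1: B_{2}/(2)! × [f^{(1)}(19) − f^{(1)}(3)] = 1/12 × (0.0526316 − 0.333333) = -0.0233918.
Running total after k=1: 38.6466.
k=2: B_{4}/(4)! × [f^{(3)}(19) − f^{(3)}(3)] = −1/720 × (0.000291588 − 0.0740741) = 0.000102476.
Running total after k=2: 38.6467.
k=3: B_{6}/(6)! × [f^{(5)}(19) − f^{(5)}(3)] = 1/30240 × (9.69267e-06 − 0.0987654) = -3.26573e-06.
Running total after k=3: 38.6467.
k=4: B_{8}/(8)! × [f^{(7)}(19) − f^{(7)}(3)] = −1/1209600 × (8.05485e-07 − 0.329218) = 2.72170e-07.

S_4 ≈ 38.6467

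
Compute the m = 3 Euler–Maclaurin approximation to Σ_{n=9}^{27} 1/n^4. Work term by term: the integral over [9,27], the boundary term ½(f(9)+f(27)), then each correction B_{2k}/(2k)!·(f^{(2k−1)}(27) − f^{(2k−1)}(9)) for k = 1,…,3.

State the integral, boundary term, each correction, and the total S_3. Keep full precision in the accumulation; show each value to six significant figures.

The integral term ∫_9^27 1/x^4 dx = 0.000440312.
Boundary: ½(f(9) + f(27)) = ½(0.000152416 + 1.88168e-06) = 7.71487e-05.
Integral + boundary = 0.000517461.
Correction k=1: B_{2}/2! · (f^{(1)}(27) − f^{(1)}(9)) = 1/12 · (-2.78767e-07 − (-6.77404e-05)) = 5.62180e-06.
After k=1: 0.000523083.
Correction k=2: B_{4}/4! · (f^{(3)}(27) − f^{(3)}(9)) = −1/720 · (-1.14719e-08 − (-2.50890e-05)) = -3.48299e-08.
After k=2: 0.000523048.
Correction k=3: B_{6}/6! · (f^{(5)}(27) − f^{(5)}(9)) = 1/30240 · (-8.81242e-10 − (-1.73455e-05)) = 5.73565e-10.

S_3 ≈ 0.000523049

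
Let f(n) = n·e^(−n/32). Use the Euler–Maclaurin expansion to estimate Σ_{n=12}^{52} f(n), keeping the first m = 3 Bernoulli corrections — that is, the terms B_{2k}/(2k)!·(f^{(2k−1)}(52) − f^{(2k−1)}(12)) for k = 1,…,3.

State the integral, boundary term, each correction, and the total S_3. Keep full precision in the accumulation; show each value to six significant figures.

∫_12^52 x·e^(−x/32) dx evaluates to 438.405.
Boundary: ½(f(12) + f(52)) = ½(8.24747 + 10.2394) = 9.24344.
So far: 447.648.
k=1: B_{2}/(2)! × [f^{(1)}(52) − f^{(1)}(12)] = 1/12 × (-0.123070 − 0.429556) = -0.0460521.
After k=1: 447.602.
k=2: B_{4}/(4)! × [f^{(3)}(52) − f^{(3)}(12)] = −1/720 × (0.000264408 − 0.00176185) = 2.07978e-06.
After k=2: 447.602.
k=3: B_{6}/(6)! × [f^{(5)}(52) − f^{(5)}(12)] = 1/30240 × (6.33790e-07 − 3.03146e-06) = -7.92879e-11.

S_3 ≈ 447.602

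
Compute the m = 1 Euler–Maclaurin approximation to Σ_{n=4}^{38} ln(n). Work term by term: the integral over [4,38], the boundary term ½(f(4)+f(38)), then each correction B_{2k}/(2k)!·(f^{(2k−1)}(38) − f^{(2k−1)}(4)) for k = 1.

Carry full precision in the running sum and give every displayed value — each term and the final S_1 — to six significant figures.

S_1 ≈ 101.176

Integral: ∫_4^38 ln(x) dx = 98.6831.
Boundary: ½(f(4) + f(38)) = ½(1.38629 + 3.63759) = 2.51194.
Integral + boundary = 101.195.
Correction k=1: B_{2}/2! · (f^{(1)}(38) − f^{(1)}(4)) = 1/12 · (0.0263158 − 0.250000) = -0.0186404.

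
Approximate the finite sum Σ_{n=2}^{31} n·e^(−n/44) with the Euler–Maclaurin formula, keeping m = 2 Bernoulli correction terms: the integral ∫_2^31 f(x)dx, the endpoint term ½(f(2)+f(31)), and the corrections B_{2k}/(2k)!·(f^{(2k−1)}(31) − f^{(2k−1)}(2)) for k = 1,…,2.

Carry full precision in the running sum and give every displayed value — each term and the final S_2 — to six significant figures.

The integral term ∫_2^31 x·e^(−x/44) dx = 302.760.
Boundary: ½(f(2) + f(31)) = ½(1.91113 + 15.3243) = 8.61773.
So far: 311.378.
Order-1 term: 1/12 · (0.146053 − 0.912128) = -0.0638396.
Running total after k=1: 311.314.
Order-2 term: −1/720 · (0.000586115 − 0.00145829) = 1.21136e-06.

S_2 ≈ 311.314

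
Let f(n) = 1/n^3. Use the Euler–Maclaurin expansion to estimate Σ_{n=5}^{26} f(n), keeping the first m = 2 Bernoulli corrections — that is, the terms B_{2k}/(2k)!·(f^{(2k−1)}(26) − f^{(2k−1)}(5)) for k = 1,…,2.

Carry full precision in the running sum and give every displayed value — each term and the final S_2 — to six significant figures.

The integral term ∫_5^26 1/x^3 dx = 0.0192604.
½[f(5) + f(26)] = ½[0.00800000 + 5.68958e-05] = 0.00402845.
Integral + boundary = 0.0232888.
k=1: B_{2}/(2)! × [f^{(1)}(26) − f^{(1)}(5)] = 1/12 × (-6.56490e-06 − (-0.00480000)) = 0.000399453.
After k=1: 0.0236883.
k=2: B_{4}/(4)! × [f^{(3)}(26) − f^{(3)}(5)] = −1/720 × (-1.94228e-07 − (-0.00384000)) = -5.33306e-06.

S_2 ≈ 0.0236829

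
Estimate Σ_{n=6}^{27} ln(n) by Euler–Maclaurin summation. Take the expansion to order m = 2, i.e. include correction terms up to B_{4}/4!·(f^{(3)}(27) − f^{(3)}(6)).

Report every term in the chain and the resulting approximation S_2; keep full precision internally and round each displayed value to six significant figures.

∫_6^27 ln(x) dx evaluates to 57.2370.
Endpoint term: (f(6) + f(27))/2 = (1.79176 + 3.29584)/2 = 2.54380.
Integral + boundary = 59.7808.
Order-1 term: 1/12 · (0.0370370 − 0.166667) = -0.0108025.
After k=1: 59.7700.
Order-2 term: −1/720 · (0.000101611 − 0.00925926) = 1.27190e-05.

S_2 ≈ 59.7700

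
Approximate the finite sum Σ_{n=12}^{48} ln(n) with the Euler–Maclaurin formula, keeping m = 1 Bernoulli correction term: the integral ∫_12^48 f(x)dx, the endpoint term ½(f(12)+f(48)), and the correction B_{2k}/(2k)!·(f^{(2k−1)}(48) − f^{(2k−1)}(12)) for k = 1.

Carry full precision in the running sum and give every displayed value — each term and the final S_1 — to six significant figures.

The integral term ∫_12^48 ln(x) dx = 119.999.
Boundary: ½(f(12) + f(48)) = ½(2.48491 + 3.87120) = 3.17805.
So far: 123.177.
Correction k=1: B_{2}/2! · (f^{(1)}(48) − f^{(1)}(12)) = 1/12 · (0.0208333 − 0.0833333) = -0.00520833.

S_1 ≈ 123.172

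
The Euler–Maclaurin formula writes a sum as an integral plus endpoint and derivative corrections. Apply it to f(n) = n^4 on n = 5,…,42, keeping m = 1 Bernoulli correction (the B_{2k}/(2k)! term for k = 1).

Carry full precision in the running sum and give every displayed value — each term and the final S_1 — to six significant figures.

Integral: ∫_5^42 x^4 dx = 2.61376e+07.
Endpoint term: (f(5) + f(42))/2 = (625.000 + 3.11170e+06)/2 = 1.55616e+06.
So far: 2.76938e+07.
k=1: B_{2}/(2)! × [f^{(1)}(42) − f^{(1)}(5)] = 1/12 × (296352 − 500.000) = 24654.3.

S_1 ≈ 2.77184e+07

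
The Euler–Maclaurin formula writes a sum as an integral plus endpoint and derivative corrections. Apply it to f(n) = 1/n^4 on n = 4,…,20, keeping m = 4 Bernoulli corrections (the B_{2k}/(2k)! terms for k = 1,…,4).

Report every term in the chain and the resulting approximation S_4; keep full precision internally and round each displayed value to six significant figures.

S_4 ≈ 0.00743889

∫_4^20 1/x^4 dx evaluates to 0.00516667.
Boundary: ½(f(4) + f(20)) = ½(0.00390625 + 6.25000e-06) = 0.00195625.
Running total after boundary: 0.00712292.
k=1: B_{2}/(2)! × [f^{(1)}(20) − f^{(1)}(4)] = 1/12 × (-1.25000e-06 − (-0.00390625)) = 0.000325417.
Partial sum through k=1: 0.00744833.
k=2: B_{4}/(4)! × [f^{(3)}(20) − f^{(3)}(4)] = −1/720 × (-9.37500e-08 − (-0.00732422)) = -1.01724e-05.
Partial sum through k=2: 0.00743816.
k=3: B_{6}/(6)! × [f^{(5)}(20) − f^{(5)}(4)] = 1/30240 × (-1.31250e-08 − (-0.0256348)) = 8.47710e-07.
Partial sum through k=3: 0.00743901.
k=4: B_{8}/(8)! × [f^{(7)}(20) − f^{(7)}(4)] = −1/1209600 × (-2.95313e-09 − (-0.144196)) = -1.19209e-07.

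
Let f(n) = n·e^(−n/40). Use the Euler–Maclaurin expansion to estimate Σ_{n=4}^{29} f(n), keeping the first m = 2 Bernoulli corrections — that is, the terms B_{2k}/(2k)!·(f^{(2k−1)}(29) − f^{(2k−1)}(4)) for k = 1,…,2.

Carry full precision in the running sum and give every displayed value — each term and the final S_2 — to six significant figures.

The integral term ∫_4^29 x·e^(−x/40) dx = 255.778.
Endpoint term: (f(4) + f(29))/2 = (3.61935 + 14.0454)/2 = 8.83238.
Integral + boundary = 264.610.
Order-1 term: 1/12 · (0.133189 − 0.814354) = -0.0567637.
After k=1: 264.554.
Order-2 term: −1/720 · (0.000688649 − 0.00164002) = 1.32135e-06.

S_2 ≈ 264.554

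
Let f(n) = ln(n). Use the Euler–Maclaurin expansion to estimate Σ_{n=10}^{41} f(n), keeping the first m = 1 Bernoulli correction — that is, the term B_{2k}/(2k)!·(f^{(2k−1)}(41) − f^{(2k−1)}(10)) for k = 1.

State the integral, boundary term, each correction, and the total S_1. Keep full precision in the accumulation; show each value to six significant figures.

S_1 ≈ 101.232

The integral term ∫_10^41 ln(x) dx = 98.2306.
Endpoint term: (f(10) + f(41))/2 = (2.30259 + 3.71357)/2 = 3.00808.
So far: 101.239.
Correction k=1: B_{2}/2! · (f^{(1)}(41) − f^{(1)}(10)) = 1/12 · (0.0243902 − 0.100000) = -0.00630081.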